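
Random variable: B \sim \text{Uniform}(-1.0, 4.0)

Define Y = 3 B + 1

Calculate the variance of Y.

For Y = aB + b: Var(Y) = a² * Var(B)
Var(B) = (4 + 1)^2/12 = 2.0833333
Var(Y) = 3² * 2.0833333 = 9 * 2.0833333 = 18.75

18.75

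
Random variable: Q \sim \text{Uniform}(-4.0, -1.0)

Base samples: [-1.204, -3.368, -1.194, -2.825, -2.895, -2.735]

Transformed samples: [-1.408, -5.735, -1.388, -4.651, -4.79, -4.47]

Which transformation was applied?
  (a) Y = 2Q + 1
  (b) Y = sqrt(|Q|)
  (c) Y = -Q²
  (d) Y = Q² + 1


Checking option (a) Y = 2Q + 1:
  Q = -1.204 -> Y = -1.408 ✓
  Q = -3.368 -> Y = -5.735 ✓
  Q = -1.194 -> Y = -1.388 ✓
All samples match this transformation.

(a) 2Q + 1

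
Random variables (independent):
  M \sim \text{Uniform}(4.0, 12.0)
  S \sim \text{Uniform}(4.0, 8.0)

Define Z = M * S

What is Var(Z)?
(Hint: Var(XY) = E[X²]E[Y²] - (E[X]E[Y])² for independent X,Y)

Var(XY) = E[X²]E[Y²] - (E[X]E[Y])²
E[M] = 8, Var(M) = 5.3333333
E[S] = 6, Var(S) = 1.3333333
E[M²] = 5.3333333 + 8² = 69.333333
E[S²] = 1.3333333 + 6² = 37.333333
Var(Z) = 69.333333*37.333333 - (8*6)²
= 2588.4444 - 2304 = 284.44444

284.44444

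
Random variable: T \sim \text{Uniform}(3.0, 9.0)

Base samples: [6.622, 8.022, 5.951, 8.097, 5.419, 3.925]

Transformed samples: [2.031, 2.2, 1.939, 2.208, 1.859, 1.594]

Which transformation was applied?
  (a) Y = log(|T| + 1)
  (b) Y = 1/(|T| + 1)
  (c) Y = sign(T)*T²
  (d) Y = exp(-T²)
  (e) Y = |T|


Checking option (a) Y = log(|T| + 1):
  T = 6.622 -> Y = 2.031 ✓
  T = 8.022 -> Y = 2.2 ✓
  T = 5.951 -> Y = 1.939 ✓
All samples match this transformation.

(a) log(|T| + 1)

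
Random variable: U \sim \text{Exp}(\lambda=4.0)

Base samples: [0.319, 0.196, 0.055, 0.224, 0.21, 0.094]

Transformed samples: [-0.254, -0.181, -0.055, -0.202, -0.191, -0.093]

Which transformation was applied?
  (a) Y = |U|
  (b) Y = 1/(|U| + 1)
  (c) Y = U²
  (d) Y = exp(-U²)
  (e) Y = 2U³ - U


Checking option (e) Y = 2U³ - U:
  U = 0.319 -> Y = -0.254 ✓
  U = 0.196 -> Y = -0.181 ✓
  U = 0.055 -> Y = -0.055 ✓
All samples match this transformation.

(e) 2U³ - U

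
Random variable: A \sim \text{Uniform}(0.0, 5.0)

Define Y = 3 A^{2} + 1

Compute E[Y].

E[Y] = 3*E[A²] + 1
E[A] = 2.5
E[A²] = Var(A) + (E[A])² = 2.0833333 + 6.25 = 8.3333333
E[Y] = 3*8.3333333 + 1 = 26

26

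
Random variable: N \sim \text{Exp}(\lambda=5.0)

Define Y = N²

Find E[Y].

Using E[X²] = Var(X) + (E[X])²:
E[N] = 0.2
Var(N) = 1/5.0^2 = 0.04
E[N²] = 0.04 + 0.2² = 0.04 + 0.04 = 0.08

0.08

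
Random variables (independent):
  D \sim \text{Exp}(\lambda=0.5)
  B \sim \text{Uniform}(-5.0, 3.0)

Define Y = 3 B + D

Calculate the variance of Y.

For independent RVs: Var(aX + bY) = a²Var(X) + b²Var(Y)
Var(D) = 4
Var(B) = 5.3333333
Var(Y) = 1²*4 + 3²*5.3333333
= 1*4 + 9*5.3333333 = 52

52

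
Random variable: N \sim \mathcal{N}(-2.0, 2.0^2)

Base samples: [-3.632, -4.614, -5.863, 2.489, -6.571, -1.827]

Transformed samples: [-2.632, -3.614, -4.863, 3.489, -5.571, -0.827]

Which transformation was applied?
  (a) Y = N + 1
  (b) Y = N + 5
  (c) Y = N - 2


Checking option (a) Y = N + 1:
  N = -3.632 -> Y = -2.632 ✓
  N = -4.614 -> Y = -3.614 ✓
  N = -5.863 -> Y = -4.863 ✓
All samples match this transformation.

(a) N + 1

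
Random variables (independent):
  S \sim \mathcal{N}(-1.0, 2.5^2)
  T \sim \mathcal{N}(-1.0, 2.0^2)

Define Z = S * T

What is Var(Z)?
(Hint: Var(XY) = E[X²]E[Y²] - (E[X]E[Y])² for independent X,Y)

Var(XY) = E[X²]E[Y²] - (E[X]E[Y])²
E[S] = -1, Var(S) = 6.25
E[T] = -1, Var(T) = 4
E[S²] = 6.25 + (-1)² = 7.25
E[T²] = 4 + (-1)² = 5
Var(Z) = 7.25*5 - (-1*(-1))²
= 36.25 - 1 = 35.25

35.25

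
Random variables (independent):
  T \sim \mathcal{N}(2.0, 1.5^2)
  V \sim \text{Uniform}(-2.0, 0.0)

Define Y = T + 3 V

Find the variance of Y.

For independent RVs: Var(aX + bY) = a²Var(X) + b²Var(Y)
Var(T) = 2.25
Var(V) = 0.33333333
Var(Y) = 1²*2.25 + 3²*0.33333333
= 1*2.25 + 9*0.33333333 = 5.25

5.25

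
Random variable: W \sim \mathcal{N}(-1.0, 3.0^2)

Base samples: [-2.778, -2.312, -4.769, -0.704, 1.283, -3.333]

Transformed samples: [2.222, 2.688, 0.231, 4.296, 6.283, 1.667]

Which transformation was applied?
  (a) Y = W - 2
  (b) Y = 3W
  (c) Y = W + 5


Checking option (c) Y = W + 5:
  W = -2.778 -> Y = 2.222 ✓
  W = -2.312 -> Y = 2.688 ✓
  W = -4.769 -> Y = 0.231 ✓
All samples match this transformation.

(c) W + 5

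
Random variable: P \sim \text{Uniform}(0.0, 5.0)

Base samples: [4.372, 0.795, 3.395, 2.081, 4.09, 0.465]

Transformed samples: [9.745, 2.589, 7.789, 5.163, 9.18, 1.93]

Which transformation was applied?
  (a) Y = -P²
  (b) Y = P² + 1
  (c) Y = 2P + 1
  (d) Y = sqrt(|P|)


Checking option (c) Y = 2P + 1:
  P = 4.372 -> Y = 9.745 ✓
  P = 0.795 -> Y = 2.589 ✓
  P = 3.395 -> Y = 7.789 ✓
All samples match this transformation.

(c) 2P + 1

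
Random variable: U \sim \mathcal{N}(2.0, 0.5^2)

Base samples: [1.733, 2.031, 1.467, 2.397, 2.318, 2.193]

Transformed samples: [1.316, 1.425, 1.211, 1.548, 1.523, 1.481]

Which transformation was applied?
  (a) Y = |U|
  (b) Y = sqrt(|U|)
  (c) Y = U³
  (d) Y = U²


Checking option (b) Y = sqrt(|U|):
  U = 1.733 -> Y = 1.316 ✓
  U = 2.031 -> Y = 1.425 ✓
  U = 1.467 -> Y = 1.211 ✓
All samples match this transformation.

(b) sqrt(|U|)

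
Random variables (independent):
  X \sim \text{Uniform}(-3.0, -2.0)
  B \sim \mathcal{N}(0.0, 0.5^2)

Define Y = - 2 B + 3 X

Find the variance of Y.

For independent RVs: Var(aX + bY) = a²Var(X) + b²Var(Y)
Var(X) = 0.083333333
Var(B) = 0.25
Var(Y) = 3²*0.083333333 + (-2)²*0.25
= 9*0.083333333 + 4*0.25 = 1.75

1.75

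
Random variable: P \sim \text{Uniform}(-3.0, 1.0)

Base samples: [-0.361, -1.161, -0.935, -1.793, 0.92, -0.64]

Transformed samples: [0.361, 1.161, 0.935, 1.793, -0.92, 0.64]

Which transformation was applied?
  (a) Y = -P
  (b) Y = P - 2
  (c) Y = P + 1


Checking option (a) Y = -P:
  P = -0.361 -> Y = 0.361 ✓
  P = -1.161 -> Y = 1.161 ✓
  P = -0.935 -> Y = 0.935 ✓
All samples match this transformation.

(a) -P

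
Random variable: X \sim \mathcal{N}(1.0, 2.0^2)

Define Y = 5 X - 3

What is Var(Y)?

For Y = aX + b: Var(Y) = a² * Var(X)
Var(X) = 2.0^2 = 4
Var(Y) = 5² * 4 = 25 * 4 = 100

100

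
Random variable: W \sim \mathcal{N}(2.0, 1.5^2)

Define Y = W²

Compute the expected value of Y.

Using E[X²] = Var(X) + (E[X])²:
E[W] = 2
Var(W) = 1.5^2 = 2.25
E[W²] = 2.25 + 2² = 2.25 + 4 = 6.25

6.25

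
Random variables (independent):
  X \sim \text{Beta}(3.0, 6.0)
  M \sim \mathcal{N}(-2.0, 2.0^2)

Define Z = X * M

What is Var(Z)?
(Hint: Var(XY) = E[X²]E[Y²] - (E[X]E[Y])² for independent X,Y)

Var(XY) = E[X²]E[Y²] - (E[X]E[Y])²
E[X] = 0.33333333, Var(X) = 0.022222222
E[M] = -2, Var(M) = 4
E[X²] = 0.022222222 + 0.33333333² = 0.13333333
E[M²] = 4 + (-2)² = 8
Var(Z) = 0.13333333*8 - (0.33333333*(-2))²
= 1.0666667 - 0.44444444 = 0.62222222

0.62222222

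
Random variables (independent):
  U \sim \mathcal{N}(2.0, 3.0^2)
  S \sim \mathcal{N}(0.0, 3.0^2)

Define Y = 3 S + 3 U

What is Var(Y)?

For independent RVs: Var(aX + bY) = a²Var(X) + b²Var(Y)
Var(U) = 9
Var(S) = 9
Var(Y) = 3²*9 + 3²*9
= 9*9 + 9*9 = 162

162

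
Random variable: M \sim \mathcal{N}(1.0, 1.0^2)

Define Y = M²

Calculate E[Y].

Using E[X²] = Var(X) + (E[X])²:
E[M] = 1
Var(M) = 1.0^2 = 1
E[M²] = 1 + 1² = 1 + 1 = 2

2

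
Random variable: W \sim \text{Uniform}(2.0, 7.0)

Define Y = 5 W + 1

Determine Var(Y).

For Y = aW + b: Var(Y) = a² * Var(W)
Var(W) = (7 - 2)^2/12 = 2.0833333
Var(Y) = 5² * 2.0833333 = 25 * 2.0833333 = 52.083333

52.083333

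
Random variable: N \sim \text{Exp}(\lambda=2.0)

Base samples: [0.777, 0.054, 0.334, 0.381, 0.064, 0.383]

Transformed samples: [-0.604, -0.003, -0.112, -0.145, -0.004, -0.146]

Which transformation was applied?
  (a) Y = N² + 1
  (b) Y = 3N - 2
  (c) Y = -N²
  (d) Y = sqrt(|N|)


Checking option (c) Y = -N²:
  N = 0.777 -> Y = -0.604 ✓
  N = 0.054 -> Y = -0.003 ✓
  N = 0.334 -> Y = -0.112 ✓
All samples match this transformation.

(c) -N²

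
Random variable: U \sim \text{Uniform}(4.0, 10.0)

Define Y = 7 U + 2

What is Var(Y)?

For Y = aU + b: Var(Y) = a² * Var(U)
Var(U) = (10 - 4)^2/12 = 3
Var(Y) = 7² * 3 = 49 * 3 = 147

147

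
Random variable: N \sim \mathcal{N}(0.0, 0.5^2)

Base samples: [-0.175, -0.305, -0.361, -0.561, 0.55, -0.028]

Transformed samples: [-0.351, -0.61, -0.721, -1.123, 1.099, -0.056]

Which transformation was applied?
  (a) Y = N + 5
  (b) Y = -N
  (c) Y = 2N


Checking option (c) Y = 2N:
  N = -0.175 -> Y = -0.351 ✓
  N = -0.305 -> Y = -0.61 ✓
  N = -0.361 -> Y = -0.721 ✓
All samples match this transformation.

(c) 2N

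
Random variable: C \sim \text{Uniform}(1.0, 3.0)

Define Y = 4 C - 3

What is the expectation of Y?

For Y = 4C - 3:
E[Y] = 4 * E[C] - 3
E[C] = (1 + 3)/2 = 2
E[Y] = 4 * 2 - 3 = 5

5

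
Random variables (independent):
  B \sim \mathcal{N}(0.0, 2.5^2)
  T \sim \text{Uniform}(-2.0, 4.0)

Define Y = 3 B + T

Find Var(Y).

For independent RVs: Var(aX + bY) = a²Var(X) + b²Var(Y)
Var(B) = 6.25
Var(T) = 3
Var(Y) = 3²*6.25 + 1²*3
= 9*6.25 + 1*3 = 59.25

59.25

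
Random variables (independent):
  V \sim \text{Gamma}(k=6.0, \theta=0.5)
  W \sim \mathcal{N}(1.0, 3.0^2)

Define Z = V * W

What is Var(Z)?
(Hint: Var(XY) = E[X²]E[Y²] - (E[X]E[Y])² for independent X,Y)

Var(XY) = E[X²]E[Y²] - (E[X]E[Y])²
E[V] = 3, Var(V) = 1.5
E[W] = 1, Var(W) = 9
E[V²] = 1.5 + 3² = 10.5
E[W²] = 9 + 1² = 10
Var(Z) = 10.5*10 - (3*1)²
= 105 - 9 = 96

96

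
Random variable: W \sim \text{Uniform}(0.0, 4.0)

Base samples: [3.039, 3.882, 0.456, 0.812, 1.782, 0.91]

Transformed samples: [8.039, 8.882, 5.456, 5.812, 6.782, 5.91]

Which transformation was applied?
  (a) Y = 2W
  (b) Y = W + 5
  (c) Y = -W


Checking option (b) Y = W + 5:
  W = 3.039 -> Y = 8.039 ✓
  W = 3.882 -> Y = 8.882 ✓
  W = 0.456 -> Y = 5.456 ✓
All samples match this transformation.

(b) W + 5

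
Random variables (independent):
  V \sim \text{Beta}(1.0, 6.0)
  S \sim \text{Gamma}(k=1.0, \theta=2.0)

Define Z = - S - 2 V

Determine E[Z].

E[Z] = -2*E[V] - 1*E[S]
E[V] = 0.14285714
E[S] = 2
E[Z] = -2*0.14285714 - 1*2 = -2.2857143

-2.2857143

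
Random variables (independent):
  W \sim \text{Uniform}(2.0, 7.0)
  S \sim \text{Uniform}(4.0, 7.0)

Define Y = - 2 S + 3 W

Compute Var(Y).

For independent RVs: Var(aX + bY) = a²Var(X) + b²Var(Y)
Var(W) = 2.0833333
Var(S) = 0.75
Var(Y) = 3²*2.0833333 + (-2)²*0.75
= 9*2.0833333 + 4*0.75 = 21.75

21.75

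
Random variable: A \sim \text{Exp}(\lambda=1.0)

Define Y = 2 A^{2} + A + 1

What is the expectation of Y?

E[Y] = 2*E[A²] + 1*E[A] + 1
E[A] = 1
E[A²] = Var(A) + (E[A])² = 1 + 1 = 2
E[Y] = 2*2 + 1*1 + 1 = 6

6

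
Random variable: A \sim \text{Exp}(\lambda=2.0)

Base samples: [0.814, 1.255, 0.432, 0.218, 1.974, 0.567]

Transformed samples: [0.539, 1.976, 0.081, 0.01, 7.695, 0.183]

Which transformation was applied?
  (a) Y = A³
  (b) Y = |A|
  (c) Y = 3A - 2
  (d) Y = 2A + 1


Checking option (a) Y = A³:
  A = 0.814 -> Y = 0.539 ✓
  A = 1.255 -> Y = 1.976 ✓
  A = 0.432 -> Y = 0.081 ✓
All samples match this transformation.

(a) A³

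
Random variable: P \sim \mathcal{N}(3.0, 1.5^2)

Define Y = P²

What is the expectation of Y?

Using E[X²] = Var(X) + (E[X])²:
E[P] = 3
Var(P) = 1.5^2 = 2.25
E[P²] = 2.25 + 3² = 2.25 + 9 = 11.25

11.25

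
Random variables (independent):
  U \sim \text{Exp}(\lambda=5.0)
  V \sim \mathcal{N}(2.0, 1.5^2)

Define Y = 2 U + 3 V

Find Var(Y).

For independent RVs: Var(aX + bY) = a²Var(X) + b²Var(Y)
Var(U) = 0.04
Var(V) = 2.25
Var(Y) = 2²*0.04 + 3²*2.25
= 4*0.04 + 9*2.25 = 20.41

20.41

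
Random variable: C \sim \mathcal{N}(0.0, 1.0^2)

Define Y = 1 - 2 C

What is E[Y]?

For Y = -2C + 1:
E[Y] = -2 * E[C] + 1
E[C] = 0.0 = 0
E[Y] = -2 * 0 + 1 = 1

1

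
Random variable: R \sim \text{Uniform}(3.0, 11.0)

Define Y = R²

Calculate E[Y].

E[R²] = Var(R) + (E[R])² = 5.3333333 + 49 = 54.333333

54.333333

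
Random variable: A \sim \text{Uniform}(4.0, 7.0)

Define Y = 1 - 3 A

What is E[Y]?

For Y = -3A + 1:
E[Y] = -3 * E[A] + 1
E[A] = (4 + 7)/2 = 5.5
E[Y] = -3 * 5.5 + 1 = -15.5

-15.5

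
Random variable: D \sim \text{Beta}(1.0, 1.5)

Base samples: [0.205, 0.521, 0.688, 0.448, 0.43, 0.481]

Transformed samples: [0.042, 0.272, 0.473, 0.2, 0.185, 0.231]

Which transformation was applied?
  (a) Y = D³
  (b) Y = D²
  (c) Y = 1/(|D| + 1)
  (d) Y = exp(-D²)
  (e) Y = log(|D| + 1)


Checking option (b) Y = D²:
  D = 0.205 -> Y = 0.042 ✓
  D = 0.521 -> Y = 0.272 ✓
  D = 0.688 -> Y = 0.473 ✓
All samples match this transformation.

(b) D²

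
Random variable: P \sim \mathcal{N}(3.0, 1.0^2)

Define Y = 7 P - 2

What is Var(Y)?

For Y = aP + b: Var(Y) = a² * Var(P)
Var(P) = 1.0^2 = 1
Var(Y) = 7² * 1 = 49 * 1 = 49

49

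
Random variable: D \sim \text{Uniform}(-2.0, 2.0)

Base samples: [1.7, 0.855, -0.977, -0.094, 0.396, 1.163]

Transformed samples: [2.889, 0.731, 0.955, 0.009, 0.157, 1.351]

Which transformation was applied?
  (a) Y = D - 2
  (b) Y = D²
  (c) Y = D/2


Checking option (b) Y = D²:
  D = 1.7 -> Y = 2.889 ✓
  D = 0.855 -> Y = 0.731 ✓
  D = -0.977 -> Y = 0.955 ✓
All samples match this transformation.

(b) D²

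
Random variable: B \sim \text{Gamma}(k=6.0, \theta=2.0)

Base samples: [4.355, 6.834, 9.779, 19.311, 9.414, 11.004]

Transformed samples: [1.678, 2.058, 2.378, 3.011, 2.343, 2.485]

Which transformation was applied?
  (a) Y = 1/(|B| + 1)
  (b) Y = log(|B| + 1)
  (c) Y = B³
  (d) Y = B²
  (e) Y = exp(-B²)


Checking option (b) Y = log(|B| + 1):
  B = 4.355 -> Y = 1.678 ✓
  B = 6.834 -> Y = 2.058 ✓
  B = 9.779 -> Y = 2.378 ✓
All samples match this transformation.

(b) log(|B| + 1)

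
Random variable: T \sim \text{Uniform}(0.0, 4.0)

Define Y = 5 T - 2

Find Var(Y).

For Y = aT + b: Var(Y) = a² * Var(T)
Var(T) = (4 - 0)^2/12 = 1.3333333
Var(Y) = 5² * 1.3333333 = 25 * 1.3333333 = 33.333333

33.333333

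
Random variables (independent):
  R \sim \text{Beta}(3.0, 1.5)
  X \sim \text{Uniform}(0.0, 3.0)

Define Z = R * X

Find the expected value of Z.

For independent RVs: E[XY] = E[X]*E[Y]
E[R] = 0.66666667
E[X] = 1.5
E[Z] = 0.66666667 * 1.5 = 1

1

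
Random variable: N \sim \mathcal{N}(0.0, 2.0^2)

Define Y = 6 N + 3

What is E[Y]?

For Y = 6N + 3:
E[Y] = 6 * E[N] + 3
E[N] = 0.0 = 0
E[Y] = 6 * 0 + 3 = 3

3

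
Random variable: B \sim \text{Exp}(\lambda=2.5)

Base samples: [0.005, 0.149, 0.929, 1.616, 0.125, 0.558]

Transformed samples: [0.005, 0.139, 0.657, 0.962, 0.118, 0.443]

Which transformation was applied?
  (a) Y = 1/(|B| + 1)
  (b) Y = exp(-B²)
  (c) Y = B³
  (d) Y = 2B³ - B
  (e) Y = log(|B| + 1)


Checking option (e) Y = log(|B| + 1):
  B = 0.005 -> Y = 0.005 ✓
  B = 0.149 -> Y = 0.139 ✓
  B = 0.929 -> Y = 0.657 ✓
All samples match this transformation.

(e) log(|B| + 1)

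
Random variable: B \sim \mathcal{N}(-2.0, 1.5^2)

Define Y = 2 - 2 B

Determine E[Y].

For Y = -2B + 2:
E[Y] = -2 * E[B] + 2
E[B] = -2.0 = -2
E[Y] = -2 * (-2) + 2 = 6

6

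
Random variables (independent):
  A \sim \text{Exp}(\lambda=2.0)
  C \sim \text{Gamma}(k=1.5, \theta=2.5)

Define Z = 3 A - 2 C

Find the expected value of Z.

E[Z] = 3*E[A] - 2*E[C]
E[A] = 0.5
E[C] = 3.75
E[Z] = 3*0.5 - 2*3.75 = -6

-6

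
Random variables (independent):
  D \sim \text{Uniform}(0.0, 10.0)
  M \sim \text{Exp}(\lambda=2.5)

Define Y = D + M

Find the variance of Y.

For independent RVs: Var(aX + bY) = a²Var(X) + b²Var(Y)
Var(D) = 8.3333333
Var(M) = 0.16
Var(Y) = 1²*8.3333333 + 1²*0.16
= 1*8.3333333 + 1*0.16 = 8.4933333

8.4933333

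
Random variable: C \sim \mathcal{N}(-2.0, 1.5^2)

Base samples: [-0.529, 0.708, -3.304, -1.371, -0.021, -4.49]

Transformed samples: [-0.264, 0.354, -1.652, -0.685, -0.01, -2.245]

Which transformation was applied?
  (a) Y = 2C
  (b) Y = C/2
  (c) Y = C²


Checking option (b) Y = C/2:
  C = -0.529 -> Y = -0.264 ✓
  C = 0.708 -> Y = 0.354 ✓
  C = -3.304 -> Y = -1.652 ✓
All samples match this transformation.

(b) C/2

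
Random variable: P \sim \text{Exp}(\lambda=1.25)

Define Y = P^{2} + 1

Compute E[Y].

E[Y] = 1*E[P²] + 1
E[P] = 0.8
E[P²] = Var(P) + (E[P])² = 0.64 + 0.64 = 1.28
E[Y] = 1*1.28 + 1 = 2.28

2.28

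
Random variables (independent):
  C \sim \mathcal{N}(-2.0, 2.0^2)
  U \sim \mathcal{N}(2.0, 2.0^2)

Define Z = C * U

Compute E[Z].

For independent RVs: E[XY] = E[X]*E[Y]
E[C] = -2
E[U] = 2
E[Z] = -2 * 2 = -4

-4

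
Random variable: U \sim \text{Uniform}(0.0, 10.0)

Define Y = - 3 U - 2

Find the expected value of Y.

For Y = -3U - 2:
E[Y] = -3 * E[U] - 2
E[U] = (0 + 10)/2 = 5
E[Y] = -3 * 5 - 2 = -17

-17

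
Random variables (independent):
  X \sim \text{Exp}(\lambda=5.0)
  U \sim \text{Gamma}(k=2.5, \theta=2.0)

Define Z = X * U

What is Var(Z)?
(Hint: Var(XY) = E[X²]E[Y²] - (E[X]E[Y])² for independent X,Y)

Var(XY) = E[X²]E[Y²] - (E[X]E[Y])²
E[X] = 0.2, Var(X) = 0.04
E[U] = 5, Var(U) = 10
E[X²] = 0.04 + 0.2² = 0.08
E[U²] = 10 + 5² = 35
Var(Z) = 0.08*35 - (0.2*5)²
= 2.8 - 1 = 1.8

1.8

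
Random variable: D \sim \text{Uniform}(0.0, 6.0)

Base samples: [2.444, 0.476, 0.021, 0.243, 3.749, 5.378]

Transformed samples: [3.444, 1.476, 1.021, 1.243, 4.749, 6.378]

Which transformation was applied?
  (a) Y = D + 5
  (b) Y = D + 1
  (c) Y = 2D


Checking option (b) Y = D + 1:
  D = 2.444 -> Y = 3.444 ✓
  D = 0.476 -> Y = 1.476 ✓
  D = 0.021 -> Y = 1.021 ✓
All samples match this transformation.

(b) D + 1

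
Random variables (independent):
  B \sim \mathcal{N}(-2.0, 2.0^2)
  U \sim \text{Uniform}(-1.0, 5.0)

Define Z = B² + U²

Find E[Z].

E[Z] = E[B²] + E[U²]
E[B²] = Var(B) + E[B]² = 4 + 4 = 8
E[U²] = Var(U) + E[U]² = 3 + 4 = 7
E[Z] = 8 + 7 = 15

15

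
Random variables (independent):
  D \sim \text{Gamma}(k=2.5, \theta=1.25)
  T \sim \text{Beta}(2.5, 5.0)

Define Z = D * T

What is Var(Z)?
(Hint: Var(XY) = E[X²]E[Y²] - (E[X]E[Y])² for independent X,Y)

Var(XY) = E[X²]E[Y²] - (E[X]E[Y])²
E[D] = 3.125, Var(D) = 3.90625
E[T] = 0.33333333, Var(T) = 0.026143791
E[D²] = 3.90625 + 3.125² = 13.671875
E[T²] = 0.026143791 + 0.33333333² = 0.1372549
Var(Z) = 13.671875*0.1372549 - (3.125*0.33333333)²
= 1.8765319 - 1.0850694 = 0.79146242

0.79146242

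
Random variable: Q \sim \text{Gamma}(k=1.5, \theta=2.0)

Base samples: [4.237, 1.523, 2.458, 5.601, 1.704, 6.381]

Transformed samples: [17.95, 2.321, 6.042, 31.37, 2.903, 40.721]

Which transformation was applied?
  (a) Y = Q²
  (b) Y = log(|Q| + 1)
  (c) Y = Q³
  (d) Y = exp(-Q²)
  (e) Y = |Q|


Checking option (a) Y = Q²:
  Q = 4.237 -> Y = 17.95 ✓
  Q = 1.523 -> Y = 2.321 ✓
  Q = 2.458 -> Y = 6.042 ✓
All samples match this transformation.

(a) Q²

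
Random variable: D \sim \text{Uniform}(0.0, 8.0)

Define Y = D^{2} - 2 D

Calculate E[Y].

E[Y] = 1*E[D²] - 2*E[D]
E[D] = 4
E[D²] = Var(D) + (E[D])² = 5.3333333 + 16 = 21.333333
E[Y] = 1*21.333333 - 2*4 = 13.333333

13.333333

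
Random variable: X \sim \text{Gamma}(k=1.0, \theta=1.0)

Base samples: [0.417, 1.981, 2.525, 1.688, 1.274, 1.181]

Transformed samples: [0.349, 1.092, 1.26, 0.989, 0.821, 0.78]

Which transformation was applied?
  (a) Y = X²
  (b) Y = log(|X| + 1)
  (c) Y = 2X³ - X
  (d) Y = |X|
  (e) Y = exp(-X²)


Checking option (b) Y = log(|X| + 1):
  X = 0.417 -> Y = 0.349 ✓
  X = 1.981 -> Y = 1.092 ✓
  X = 2.525 -> Y = 1.26 ✓
All samples match this transformation.

(b) log(|X| + 1)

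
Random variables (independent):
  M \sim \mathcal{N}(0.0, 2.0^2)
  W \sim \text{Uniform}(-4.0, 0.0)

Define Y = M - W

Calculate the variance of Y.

For independent RVs: Var(aX + bY) = a²Var(X) + b²Var(Y)
Var(M) = 4
Var(W) = 1.3333333
Var(Y) = 1²*4 + (-1)²*1.3333333
= 1*4 + 1*1.3333333 = 5.3333333

5.3333333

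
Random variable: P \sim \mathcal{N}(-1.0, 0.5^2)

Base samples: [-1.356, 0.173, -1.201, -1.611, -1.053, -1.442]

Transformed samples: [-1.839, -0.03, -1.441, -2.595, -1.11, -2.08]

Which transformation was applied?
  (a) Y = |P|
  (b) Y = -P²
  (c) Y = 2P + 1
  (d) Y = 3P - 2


Checking option (b) Y = -P²:
  P = -1.356 -> Y = -1.839 ✓
  P = 0.173 -> Y = -0.03 ✓
  P = -1.201 -> Y = -1.441 ✓
All samples match this transformation.

(b) -P²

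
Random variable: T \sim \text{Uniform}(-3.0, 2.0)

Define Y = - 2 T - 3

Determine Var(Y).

For Y = aT + b: Var(Y) = a² * Var(T)
Var(T) = (2 + 3)^2/12 = 2.0833333
Var(Y) = (-2)² * 2.0833333 = 4 * 2.0833333 = 8.3333333

8.3333333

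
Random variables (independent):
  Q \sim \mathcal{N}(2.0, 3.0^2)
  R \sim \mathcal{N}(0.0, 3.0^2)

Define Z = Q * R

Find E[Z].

For independent RVs: E[XY] = E[X]*E[Y]
E[Q] = 2
E[R] = 0
E[Z] = 2 * 0 = 0

0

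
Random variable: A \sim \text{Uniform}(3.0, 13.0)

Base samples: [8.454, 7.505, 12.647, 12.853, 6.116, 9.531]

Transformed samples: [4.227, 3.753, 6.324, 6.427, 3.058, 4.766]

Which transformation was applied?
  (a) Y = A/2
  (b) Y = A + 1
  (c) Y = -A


Checking option (a) Y = A/2:
  A = 8.454 -> Y = 4.227 ✓
  A = 7.505 -> Y = 3.753 ✓
  A = 12.647 -> Y = 6.324 ✓
All samples match this transformation.

(a) A/2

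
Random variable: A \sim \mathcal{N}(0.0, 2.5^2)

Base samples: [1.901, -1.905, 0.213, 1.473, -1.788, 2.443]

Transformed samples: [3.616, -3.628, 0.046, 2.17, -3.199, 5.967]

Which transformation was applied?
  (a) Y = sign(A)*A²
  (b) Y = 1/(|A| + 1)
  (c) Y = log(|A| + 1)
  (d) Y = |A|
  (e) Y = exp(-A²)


Checking option (a) Y = sign(A)*A²:
  A = 1.901 -> Y = 3.616 ✓
  A = -1.905 -> Y = -3.628 ✓
  A = 0.213 -> Y = 0.046 ✓
All samples match this transformation.

(a) sign(A)*A²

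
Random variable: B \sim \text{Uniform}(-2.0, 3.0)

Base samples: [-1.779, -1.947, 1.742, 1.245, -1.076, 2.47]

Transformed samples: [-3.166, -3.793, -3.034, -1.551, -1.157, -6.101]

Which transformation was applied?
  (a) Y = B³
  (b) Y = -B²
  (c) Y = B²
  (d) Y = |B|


Checking option (b) Y = -B²:
  B = -1.779 -> Y = -3.166 ✓
  B = -1.947 -> Y = -3.793 ✓
  B = 1.742 -> Y = -3.034 ✓
All samples match this transformation.

(b) -B²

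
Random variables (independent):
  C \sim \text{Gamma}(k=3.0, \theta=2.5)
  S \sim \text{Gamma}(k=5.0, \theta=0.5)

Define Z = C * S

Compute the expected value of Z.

For independent RVs: E[XY] = E[X]*E[Y]
E[C] = 7.5
E[S] = 2.5
E[Z] = 7.5 * 2.5 = 18.75

18.75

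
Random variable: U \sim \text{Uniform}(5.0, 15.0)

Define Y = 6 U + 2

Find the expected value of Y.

For Y = 6U + 2:
E[Y] = 6 * E[U] + 2
E[U] = (5 + 15)/2 = 10
E[Y] = 6 * 10 + 2 = 62

62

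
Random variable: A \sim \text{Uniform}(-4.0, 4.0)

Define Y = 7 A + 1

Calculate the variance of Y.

For Y = aA + b: Var(Y) = a² * Var(A)
Var(A) = (4 + 4)^2/12 = 5.3333333
Var(Y) = 7² * 5.3333333 = 49 * 5.3333333 = 261.33333

261.33333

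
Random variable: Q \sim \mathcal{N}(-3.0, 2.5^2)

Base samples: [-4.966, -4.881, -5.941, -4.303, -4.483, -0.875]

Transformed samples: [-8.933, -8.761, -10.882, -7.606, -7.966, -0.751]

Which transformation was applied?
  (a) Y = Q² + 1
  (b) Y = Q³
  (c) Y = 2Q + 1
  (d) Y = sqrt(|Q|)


Checking option (c) Y = 2Q + 1:
  Q = -4.966 -> Y = -8.933 ✓
  Q = -4.881 -> Y = -8.761 ✓
  Q = -5.941 -> Y = -10.882 ✓
All samples match this transformation.

(c) 2Q + 1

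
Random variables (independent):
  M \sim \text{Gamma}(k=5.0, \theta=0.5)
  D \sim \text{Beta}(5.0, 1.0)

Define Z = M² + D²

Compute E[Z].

E[Z] = E[M²] + E[D²]
E[M²] = Var(M) + E[M]² = 1.25 + 6.25 = 7.5
E[D²] = Var(D) + E[D]² = 0.01984127 + 0.69444444 = 0.71428571
E[Z] = 7.5 + 0.71428571 = 8.2142857

8.2142857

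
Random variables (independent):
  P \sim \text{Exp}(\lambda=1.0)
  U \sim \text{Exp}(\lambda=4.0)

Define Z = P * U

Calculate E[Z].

For independent RVs: E[XY] = E[X]*E[Y]
E[P] = 1
E[U] = 0.25
E[Z] = 1 * 0.25 = 0.25

0.25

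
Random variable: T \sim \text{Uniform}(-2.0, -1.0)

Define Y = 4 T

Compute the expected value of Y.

For Y = 4T:
E[Y] = 4 * E[T]
E[T] = (-2 - 1)/2 = -1.5
E[Y] = 4 * (-1.5) = -6

-6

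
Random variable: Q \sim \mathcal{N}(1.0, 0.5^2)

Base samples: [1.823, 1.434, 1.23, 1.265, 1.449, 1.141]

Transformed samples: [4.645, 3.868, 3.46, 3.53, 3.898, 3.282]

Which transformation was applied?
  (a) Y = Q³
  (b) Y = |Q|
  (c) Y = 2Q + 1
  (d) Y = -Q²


Checking option (c) Y = 2Q + 1:
  Q = 1.823 -> Y = 4.645 ✓
  Q = 1.434 -> Y = 3.868 ✓
  Q = 1.23 -> Y = 3.46 ✓
All samples match this transformation.

(c) 2Q + 1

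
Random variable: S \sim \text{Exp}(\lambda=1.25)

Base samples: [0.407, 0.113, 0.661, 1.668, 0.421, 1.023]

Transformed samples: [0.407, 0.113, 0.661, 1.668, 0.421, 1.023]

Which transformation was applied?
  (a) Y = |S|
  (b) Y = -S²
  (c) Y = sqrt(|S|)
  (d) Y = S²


Checking option (a) Y = |S|:
  S = 0.407 -> Y = 0.407 ✓
  S = 0.113 -> Y = 0.113 ✓
  S = 0.661 -> Y = 0.661 ✓
All samples match this transformation.

(a) |S|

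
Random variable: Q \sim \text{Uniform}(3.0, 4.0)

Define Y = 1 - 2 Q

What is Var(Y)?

For Y = aQ + b: Var(Y) = a² * Var(Q)
Var(Q) = (4 - 3)^2/12 = 0.083333333
Var(Y) = (-2)² * 0.083333333 = 4 * 0.083333333 = 0.33333333

0.33333333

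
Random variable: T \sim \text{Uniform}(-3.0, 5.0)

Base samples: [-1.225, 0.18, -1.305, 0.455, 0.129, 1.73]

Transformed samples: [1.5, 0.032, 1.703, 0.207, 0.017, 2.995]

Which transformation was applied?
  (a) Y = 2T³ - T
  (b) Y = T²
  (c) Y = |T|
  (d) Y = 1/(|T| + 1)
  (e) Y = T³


Checking option (b) Y = T²:
  T = -1.225 -> Y = 1.5 ✓
  T = 0.18 -> Y = 0.032 ✓
  T = -1.305 -> Y = 1.703 ✓
All samples match this transformation.

(b) T²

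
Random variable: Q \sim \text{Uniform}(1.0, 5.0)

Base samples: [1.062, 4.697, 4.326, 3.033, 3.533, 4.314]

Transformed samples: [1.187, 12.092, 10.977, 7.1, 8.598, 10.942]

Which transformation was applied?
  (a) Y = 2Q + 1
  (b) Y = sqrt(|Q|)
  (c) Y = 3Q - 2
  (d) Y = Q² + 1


Checking option (c) Y = 3Q - 2:
  Q = 1.062 -> Y = 1.187 ✓
  Q = 4.697 -> Y = 12.092 ✓
  Q = 4.326 -> Y = 10.977 ✓
All samples match this transformation.

(c) 3Q - 2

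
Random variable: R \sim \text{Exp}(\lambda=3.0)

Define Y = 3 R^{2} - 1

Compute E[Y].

E[Y] = 3*E[R²] - 1
E[R] = 0.33333333
E[R²] = Var(R) + (E[R])² = 0.11111111 + 0.11111111 = 0.22222222
E[Y] = 3*0.22222222 - 1 = -0.33333333

-0.33333333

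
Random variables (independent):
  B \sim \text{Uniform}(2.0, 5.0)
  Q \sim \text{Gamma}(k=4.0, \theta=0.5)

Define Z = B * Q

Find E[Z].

For independent RVs: E[XY] = E[X]*E[Y]
E[B] = 3.5
E[Q] = 2
E[Z] = 3.5 * 2 = 7

7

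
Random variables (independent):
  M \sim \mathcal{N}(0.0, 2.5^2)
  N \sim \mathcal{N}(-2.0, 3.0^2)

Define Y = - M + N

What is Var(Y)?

For independent RVs: Var(aX + bY) = a²Var(X) + b²Var(Y)
Var(M) = 6.25
Var(N) = 9
Var(Y) = (-1)²*6.25 + 1²*9
= 1*6.25 + 1*9 = 15.25

15.25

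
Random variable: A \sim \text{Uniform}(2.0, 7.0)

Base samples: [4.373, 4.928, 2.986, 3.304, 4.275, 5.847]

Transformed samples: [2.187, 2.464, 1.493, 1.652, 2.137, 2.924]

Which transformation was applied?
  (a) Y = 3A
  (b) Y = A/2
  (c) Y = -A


Checking option (b) Y = A/2:
  A = 4.373 -> Y = 2.187 ✓
  A = 4.928 -> Y = 2.464 ✓
  A = 2.986 -> Y = 1.493 ✓
All samples match this transformation.

(b) A/2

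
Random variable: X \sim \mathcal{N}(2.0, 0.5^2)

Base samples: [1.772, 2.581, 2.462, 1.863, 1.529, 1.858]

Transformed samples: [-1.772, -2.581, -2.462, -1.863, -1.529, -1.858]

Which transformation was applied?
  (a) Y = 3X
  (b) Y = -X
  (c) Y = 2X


Checking option (b) Y = -X:
  X = 1.772 -> Y = -1.772 ✓
  X = 2.581 -> Y = -2.581 ✓
  X = 2.462 -> Y = -2.462 ✓
All samples match this transformation.

(b) -X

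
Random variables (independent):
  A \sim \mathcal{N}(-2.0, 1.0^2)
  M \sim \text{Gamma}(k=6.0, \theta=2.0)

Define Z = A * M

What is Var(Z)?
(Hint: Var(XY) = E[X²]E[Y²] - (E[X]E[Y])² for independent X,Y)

Var(XY) = E[X²]E[Y²] - (E[X]E[Y])²
E[A] = -2, Var(A) = 1
E[M] = 12, Var(M) = 24
E[A²] = 1 + (-2)² = 5
E[M²] = 24 + 12² = 168
Var(Z) = 5*168 - (-2*12)²
= 840 - 576 = 264

264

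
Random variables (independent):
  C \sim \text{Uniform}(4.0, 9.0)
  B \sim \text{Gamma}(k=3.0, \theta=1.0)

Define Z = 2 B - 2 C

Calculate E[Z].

E[Z] = -2*E[C] + 2*E[B]
E[C] = 6.5
E[B] = 3
E[Z] = -2*6.5 + 2*3 = -7

-7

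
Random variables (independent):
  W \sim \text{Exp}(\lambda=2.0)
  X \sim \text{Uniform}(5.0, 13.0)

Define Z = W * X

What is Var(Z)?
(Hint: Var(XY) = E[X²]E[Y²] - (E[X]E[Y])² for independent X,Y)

Var(XY) = E[X²]E[Y²] - (E[X]E[Y])²
E[W] = 0.5, Var(W) = 0.25
E[X] = 9, Var(X) = 5.3333333
E[W²] = 0.25 + 0.5² = 0.5
E[X²] = 5.3333333 + 9² = 86.333333
Var(Z) = 0.5*86.333333 - (0.5*9)²
= 43.166667 - 20.25 = 22.916667

22.916667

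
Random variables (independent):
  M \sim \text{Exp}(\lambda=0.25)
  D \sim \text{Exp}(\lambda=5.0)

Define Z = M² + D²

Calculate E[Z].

E[Z] = E[M²] + E[D²]
E[M²] = Var(M) + E[M]² = 16 + 16 = 32
E[D²] = Var(D) + E[D]² = 0.04 + 0.04 = 0.08
E[Z] = 32 + 0.08 = 32.08

32.08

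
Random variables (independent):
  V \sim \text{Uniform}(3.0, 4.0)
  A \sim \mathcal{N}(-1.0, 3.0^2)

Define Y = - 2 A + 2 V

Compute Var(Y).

For independent RVs: Var(aX + bY) = a²Var(X) + b²Var(Y)
Var(V) = 0.083333333
Var(A) = 9
Var(Y) = 2²*0.083333333 + (-2)²*9
= 4*0.083333333 + 4*9 = 36.333333

36.333333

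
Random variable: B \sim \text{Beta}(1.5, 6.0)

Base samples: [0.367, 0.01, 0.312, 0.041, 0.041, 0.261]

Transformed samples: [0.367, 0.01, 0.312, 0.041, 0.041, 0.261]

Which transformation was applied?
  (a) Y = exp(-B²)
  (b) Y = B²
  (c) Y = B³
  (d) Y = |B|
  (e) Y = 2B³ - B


Checking option (d) Y = |B|:
  B = 0.367 -> Y = 0.367 ✓
  B = 0.01 -> Y = 0.01 ✓
  B = 0.312 -> Y = 0.312 ✓
All samples match this transformation.

(d) |B|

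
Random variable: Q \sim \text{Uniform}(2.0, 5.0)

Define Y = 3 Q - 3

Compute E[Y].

For Y = 3Q - 3:
E[Y] = 3 * E[Q] - 3
E[Q] = (2 + 5)/2 = 3.5
E[Y] = 3 * 3.5 - 3 = 7.5

7.5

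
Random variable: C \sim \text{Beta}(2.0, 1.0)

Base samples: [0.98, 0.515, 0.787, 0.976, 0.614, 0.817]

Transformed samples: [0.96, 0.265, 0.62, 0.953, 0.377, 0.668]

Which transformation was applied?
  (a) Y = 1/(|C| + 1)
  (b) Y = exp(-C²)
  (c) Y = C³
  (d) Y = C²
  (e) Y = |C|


Checking option (d) Y = C²:
  C = 0.98 -> Y = 0.96 ✓
  C = 0.515 -> Y = 0.265 ✓
  C = 0.787 -> Y = 0.62 ✓
All samples match this transformation.

(d) C²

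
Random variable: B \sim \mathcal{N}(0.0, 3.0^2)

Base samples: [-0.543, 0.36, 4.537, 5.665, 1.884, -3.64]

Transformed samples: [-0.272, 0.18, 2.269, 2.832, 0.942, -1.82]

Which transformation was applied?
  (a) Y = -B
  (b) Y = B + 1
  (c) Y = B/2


Checking option (c) Y = B/2:
  B = -0.543 -> Y = -0.272 ✓
  B = 0.36 -> Y = 0.18 ✓
  B = 4.537 -> Y = 2.269 ✓
All samples match this transformation.

(c) B/2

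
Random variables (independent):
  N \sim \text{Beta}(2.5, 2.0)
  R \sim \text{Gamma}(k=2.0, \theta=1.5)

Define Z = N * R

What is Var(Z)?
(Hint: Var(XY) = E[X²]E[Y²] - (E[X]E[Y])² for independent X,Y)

Var(XY) = E[X²]E[Y²] - (E[X]E[Y])²
E[N] = 0.55555556, Var(N) = 0.044893378
E[R] = 3, Var(R) = 4.5
E[N²] = 0.044893378 + 0.55555556² = 0.35353535
E[R²] = 4.5 + 3² = 13.5
Var(Z) = 0.35353535*13.5 - (0.55555556*3)²
= 4.7727273 - 2.7777778 = 1.9949495

1.9949495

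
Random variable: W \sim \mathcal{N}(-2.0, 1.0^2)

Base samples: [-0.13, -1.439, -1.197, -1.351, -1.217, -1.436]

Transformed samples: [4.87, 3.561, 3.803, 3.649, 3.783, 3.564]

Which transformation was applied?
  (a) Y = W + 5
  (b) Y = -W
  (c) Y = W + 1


Checking option (a) Y = W + 5:
  W = -0.13 -> Y = 4.87 ✓
  W = -1.439 -> Y = 3.561 ✓
  W = -1.197 -> Y = 3.803 ✓
All samples match this transformation.

(a) W + 5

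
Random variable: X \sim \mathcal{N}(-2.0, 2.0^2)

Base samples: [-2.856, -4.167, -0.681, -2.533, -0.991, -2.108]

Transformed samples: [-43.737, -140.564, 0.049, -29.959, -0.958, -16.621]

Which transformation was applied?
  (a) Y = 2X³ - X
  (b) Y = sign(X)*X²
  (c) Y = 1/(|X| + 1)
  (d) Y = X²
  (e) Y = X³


Checking option (a) Y = 2X³ - X:
  X = -2.856 -> Y = -43.737 ✓
  X = -4.167 -> Y = -140.564 ✓
  X = -0.681 -> Y = 0.049 ✓
All samples match this transformation.

(a) 2X³ - X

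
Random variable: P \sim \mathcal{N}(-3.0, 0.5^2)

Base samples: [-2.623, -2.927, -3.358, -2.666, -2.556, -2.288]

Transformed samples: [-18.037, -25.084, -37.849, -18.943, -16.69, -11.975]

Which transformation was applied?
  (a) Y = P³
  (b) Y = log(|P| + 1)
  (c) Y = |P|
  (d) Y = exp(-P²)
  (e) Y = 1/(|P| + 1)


Checking option (a) Y = P³:
  P = -2.623 -> Y = -18.037 ✓
  P = -2.927 -> Y = -25.084 ✓
  P = -3.358 -> Y = -37.849 ✓
All samples match this transformation.

(a) P³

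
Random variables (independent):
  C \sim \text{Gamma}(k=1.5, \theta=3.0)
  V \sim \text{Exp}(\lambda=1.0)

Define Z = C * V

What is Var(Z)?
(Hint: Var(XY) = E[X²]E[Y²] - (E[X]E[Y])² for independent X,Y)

Var(XY) = E[X²]E[Y²] - (E[X]E[Y])²
E[C] = 4.5, Var(C) = 13.5
E[V] = 1, Var(V) = 1
E[C²] = 13.5 + 4.5² = 33.75
E[V²] = 1 + 1² = 2
Var(Z) = 33.75*2 - (4.5*1)²
= 67.5 - 20.25 = 47.25

47.25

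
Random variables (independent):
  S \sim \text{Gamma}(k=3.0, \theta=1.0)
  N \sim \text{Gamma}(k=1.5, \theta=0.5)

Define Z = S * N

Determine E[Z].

For independent RVs: E[XY] = E[X]*E[Y]
E[S] = 3
E[N] = 0.75
E[Z] = 3 * 0.75 = 2.25

2.25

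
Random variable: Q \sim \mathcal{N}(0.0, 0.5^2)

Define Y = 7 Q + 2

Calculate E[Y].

For Y = 7Q + 2:
E[Y] = 7 * E[Q] + 2
E[Q] = 0.0 = 0
E[Y] = 7 * 0 + 2 = 2

2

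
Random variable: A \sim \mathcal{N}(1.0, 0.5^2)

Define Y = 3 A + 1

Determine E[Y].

For Y = 3A + 1:
E[Y] = 3 * E[A] + 1
E[A] = 1.0 = 1
E[Y] = 3 * 1 + 1 = 4

4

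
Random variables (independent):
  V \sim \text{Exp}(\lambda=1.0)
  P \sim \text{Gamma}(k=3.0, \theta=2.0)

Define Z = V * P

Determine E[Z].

For independent RVs: E[XY] = E[X]*E[Y]
E[V] = 1
E[P] = 6
E[Z] = 1 * 6 = 6

6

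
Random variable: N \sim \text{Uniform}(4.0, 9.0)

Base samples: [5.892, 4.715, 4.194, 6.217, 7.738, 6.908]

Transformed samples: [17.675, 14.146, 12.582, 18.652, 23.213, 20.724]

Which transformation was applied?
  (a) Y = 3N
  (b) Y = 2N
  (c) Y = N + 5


Checking option (a) Y = 3N:
  N = 5.892 -> Y = 17.675 ✓
  N = 4.715 -> Y = 14.146 ✓
  N = 4.194 -> Y = 12.582 ✓
All samples match this transformation.

(a) 3N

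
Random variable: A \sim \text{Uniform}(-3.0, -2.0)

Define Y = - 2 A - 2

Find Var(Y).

For Y = aA + b: Var(Y) = a² * Var(A)
Var(A) = (-2 + 3)^2/12 = 0.083333333
Var(Y) = (-2)² * 0.083333333 = 4 * 0.083333333 = 0.33333333

0.33333333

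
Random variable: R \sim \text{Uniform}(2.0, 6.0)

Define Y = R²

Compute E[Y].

Using E[X²] = Var(X) + (E[X])²:
E[R] = 4
Var(R) = (6 - 2)^2/12 = 1.3333333
E[R²] = 1.3333333 + 4² = 1.3333333 + 16 = 17.333333

17.333333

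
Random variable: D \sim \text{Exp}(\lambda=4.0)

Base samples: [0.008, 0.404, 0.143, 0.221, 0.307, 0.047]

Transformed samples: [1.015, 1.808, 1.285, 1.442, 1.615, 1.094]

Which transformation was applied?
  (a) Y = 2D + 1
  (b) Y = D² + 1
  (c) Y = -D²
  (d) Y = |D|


Checking option (a) Y = 2D + 1:
  D = 0.008 -> Y = 1.015 ✓
  D = 0.404 -> Y = 1.808 ✓
  D = 0.143 -> Y = 1.285 ✓
All samples match this transformation.

(a) 2D + 1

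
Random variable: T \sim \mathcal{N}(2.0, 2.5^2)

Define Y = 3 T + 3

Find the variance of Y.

For Y = aT + b: Var(Y) = a² * Var(T)
Var(T) = 2.5^2 = 6.25
Var(Y) = 3² * 6.25 = 9 * 6.25 = 56.25

56.25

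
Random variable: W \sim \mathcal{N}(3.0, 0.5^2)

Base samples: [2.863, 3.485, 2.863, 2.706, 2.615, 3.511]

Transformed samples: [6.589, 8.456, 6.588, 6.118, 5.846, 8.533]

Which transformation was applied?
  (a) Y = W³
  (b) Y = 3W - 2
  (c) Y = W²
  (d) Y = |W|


Checking option (b) Y = 3W - 2:
  W = 2.863 -> Y = 6.589 ✓
  W = 3.485 -> Y = 8.456 ✓
  W = 2.863 -> Y = 6.588 ✓
All samples match this transformation.

(b) 3W - 2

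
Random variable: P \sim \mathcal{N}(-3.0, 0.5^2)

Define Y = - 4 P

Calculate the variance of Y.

For Y = aP + b: Var(Y) = a² * Var(P)
Var(P) = 0.5^2 = 0.25
Var(Y) = (-4)² * 0.25 = 16 * 0.25 = 4

4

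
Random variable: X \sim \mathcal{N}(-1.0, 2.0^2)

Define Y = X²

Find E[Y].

Using E[X²] = Var(X) + (E[X])²:
E[X] = -1
Var(X) = 2.0^2 = 4
E[X²] = 4 + (-1)² = 4 + 1 = 5

5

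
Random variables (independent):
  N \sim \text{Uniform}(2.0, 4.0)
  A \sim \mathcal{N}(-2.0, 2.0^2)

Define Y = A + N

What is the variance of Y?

For independent RVs: Var(aX + bY) = a²Var(X) + b²Var(Y)
Var(N) = 0.33333333
Var(A) = 4
Var(Y) = 1²*0.33333333 + 1²*4
= 1*0.33333333 + 1*4 = 4.3333333

4.3333333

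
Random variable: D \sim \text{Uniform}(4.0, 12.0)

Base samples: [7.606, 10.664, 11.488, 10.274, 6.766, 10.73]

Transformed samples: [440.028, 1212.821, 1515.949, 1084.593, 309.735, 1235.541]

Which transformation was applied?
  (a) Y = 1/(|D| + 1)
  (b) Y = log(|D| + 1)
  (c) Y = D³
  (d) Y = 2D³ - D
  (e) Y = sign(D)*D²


Checking option (c) Y = D³:
  D = 7.606 -> Y = 440.028 ✓
  D = 10.664 -> Y = 1212.821 ✓
  D = 11.488 -> Y = 1515.949 ✓
All samples match this transformation.

(c) D³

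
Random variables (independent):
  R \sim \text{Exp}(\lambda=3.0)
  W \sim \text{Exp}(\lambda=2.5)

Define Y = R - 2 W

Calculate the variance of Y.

For independent RVs: Var(aX + bY) = a²Var(X) + b²Var(Y)
Var(R) = 0.11111111
Var(W) = 0.16
Var(Y) = 1²*0.11111111 + (-2)²*0.16
= 1*0.11111111 + 4*0.16 = 0.75111111

0.75111111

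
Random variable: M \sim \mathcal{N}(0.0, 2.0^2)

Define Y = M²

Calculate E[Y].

Using E[X²] = Var(X) + (E[X])²:
E[M] = 0
Var(M) = 2.0^2 = 4
E[M²] = 4 + 0² = 4 + 0 = 4

4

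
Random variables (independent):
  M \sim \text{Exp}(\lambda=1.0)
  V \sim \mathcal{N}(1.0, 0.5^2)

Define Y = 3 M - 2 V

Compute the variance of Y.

For independent RVs: Var(aX + bY) = a²Var(X) + b²Var(Y)
Var(M) = 1
Var(V) = 0.25
Var(Y) = 3²*1 + (-2)²*0.25
= 9*1 + 4*0.25 = 10

10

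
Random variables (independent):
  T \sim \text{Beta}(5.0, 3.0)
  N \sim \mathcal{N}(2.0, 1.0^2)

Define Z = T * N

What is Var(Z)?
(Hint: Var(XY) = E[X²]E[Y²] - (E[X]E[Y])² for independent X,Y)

Var(XY) = E[X²]E[Y²] - (E[X]E[Y])²
E[T] = 0.625, Var(T) = 0.026041667
E[N] = 2, Var(N) = 1
E[T²] = 0.026041667 + 0.625² = 0.41666667
E[N²] = 1 + 2² = 5
Var(Z) = 0.41666667*5 - (0.625*2)²
= 2.0833333 - 1.5625 = 0.52083333

0.52083333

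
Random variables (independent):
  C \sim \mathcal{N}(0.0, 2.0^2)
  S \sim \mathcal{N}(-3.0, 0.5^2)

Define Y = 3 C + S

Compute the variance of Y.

For independent RVs: Var(aX + bY) = a²Var(X) + b²Var(Y)
Var(C) = 4
Var(S) = 0.25
Var(Y) = 3²*4 + 1²*0.25
= 9*4 + 1*0.25 = 36.25

36.25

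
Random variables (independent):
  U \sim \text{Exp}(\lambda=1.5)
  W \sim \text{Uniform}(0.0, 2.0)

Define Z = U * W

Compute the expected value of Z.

For independent RVs: E[XY] = E[X]*E[Y]
E[U] = 0.66666667
E[W] = 1
E[Z] = 0.66666667 * 1 = 0.66666667

0.66666667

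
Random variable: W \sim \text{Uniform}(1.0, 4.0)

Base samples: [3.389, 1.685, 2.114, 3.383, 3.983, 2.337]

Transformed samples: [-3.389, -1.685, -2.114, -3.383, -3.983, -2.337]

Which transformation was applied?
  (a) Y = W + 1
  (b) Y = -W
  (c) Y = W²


Checking option (b) Y = -W:
  W = 3.389 -> Y = -3.389 ✓
  W = 1.685 -> Y = -1.685 ✓
  W = 2.114 -> Y = -2.114 ✓
All samples match this transformation.

(b) -W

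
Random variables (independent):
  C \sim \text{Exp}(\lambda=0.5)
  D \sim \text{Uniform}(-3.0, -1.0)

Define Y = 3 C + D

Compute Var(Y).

For independent RVs: Var(aX + bY) = a²Var(X) + b²Var(Y)
Var(C) = 4
Var(D) = 0.33333333
Var(Y) = 3²*4 + 1²*0.33333333
= 9*4 + 1*0.33333333 = 36.333333

36.333333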